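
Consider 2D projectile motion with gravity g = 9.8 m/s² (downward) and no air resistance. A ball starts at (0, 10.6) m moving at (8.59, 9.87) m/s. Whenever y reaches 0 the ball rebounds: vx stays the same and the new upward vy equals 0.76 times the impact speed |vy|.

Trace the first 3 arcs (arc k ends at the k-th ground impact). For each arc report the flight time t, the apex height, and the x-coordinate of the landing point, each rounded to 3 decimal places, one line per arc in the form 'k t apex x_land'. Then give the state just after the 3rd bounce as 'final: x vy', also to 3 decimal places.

1 2.790 15.570 23.964
2 2.710 8.993 47.239
3 2.059 5.195 64.927
final: 64.927 7.669

Arc 1: start y=10.600, vy=9.870 → t=2.790, apex=15.570, x_land=23.964, impact vy=-17.469
  bounce: vy ← 0.76·17.469 = 13.277
Arc 2: start y=0.000, vy=13.277 → t=2.710, apex=8.993, x_land=47.239, impact vy=-13.277
  bounce: vy ← 0.76·13.277 = 10.090
Arc 3: start y=0.000, vy=10.090 → t=2.059, apex=5.195, x_land=64.927, impact vy=-10.090
  bounce: vy ← 0.76·10.090 = 7.669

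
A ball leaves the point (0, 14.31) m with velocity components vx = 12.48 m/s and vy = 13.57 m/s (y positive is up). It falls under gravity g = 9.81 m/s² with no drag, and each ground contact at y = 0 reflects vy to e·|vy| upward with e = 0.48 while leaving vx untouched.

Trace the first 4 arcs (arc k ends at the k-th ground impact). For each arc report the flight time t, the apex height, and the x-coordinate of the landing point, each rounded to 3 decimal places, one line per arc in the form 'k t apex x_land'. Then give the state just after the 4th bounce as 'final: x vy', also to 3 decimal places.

1 3.581 23.696 44.694
2 2.110 5.459 71.027
3 1.013 1.258 83.666
4 0.486 0.290 89.733
final: 89.733 1.145

Arc 1: start y=14.310, vy=13.570 → t=3.581, apex=23.696, x_land=44.694, impact vy=-21.562
  bounce: vy ← 0.48·21.562 = 10.350
Arc 2: start y=0.000, vy=10.350 → t=2.110, apex=5.459, x_land=71.027, impact vy=-10.350
  bounce: vy ← 0.48·10.350 = 4.968
Arc 3: start y=0.000, vy=4.968 → t=1.013, apex=1.258, x_land=83.666, impact vy=-4.968
  bounce: vy ← 0.48·4.968 = 2.385
Arc 4: start y=0.000, vy=2.385 → t=0.486, apex=0.290, x_land=89.733, impact vy=-2.385
  bounce: vy ← 0.48·2.385 = 1.145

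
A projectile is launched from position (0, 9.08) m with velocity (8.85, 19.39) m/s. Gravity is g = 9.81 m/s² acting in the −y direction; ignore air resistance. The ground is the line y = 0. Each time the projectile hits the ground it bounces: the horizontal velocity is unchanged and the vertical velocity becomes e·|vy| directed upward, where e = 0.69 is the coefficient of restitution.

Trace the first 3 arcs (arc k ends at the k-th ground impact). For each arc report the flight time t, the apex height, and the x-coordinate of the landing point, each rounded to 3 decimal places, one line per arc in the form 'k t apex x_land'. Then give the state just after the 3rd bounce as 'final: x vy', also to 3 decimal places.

Arc 1: start y=9.080, vy=19.390 → t=4.376, apex=28.243, x_land=38.729, impact vy=-23.540
  bounce: vy ← 0.69·23.540 = 16.242
Arc 2: start y=0.000, vy=16.242 → t=3.311, apex=13.446, x_land=68.035, impact vy=-16.242
  bounce: vy ← 0.69·16.242 = 11.207
Arc 3: start y=0.000, vy=11.207 → t=2.285, apex=6.402, x_land=88.256, impact vy=-11.207
  bounce: vy ← 0.69·11.207 = 7.733

1 4.376 28.243 38.729
2 3.311 13.446 68.035
3 2.285 6.402 88.256
final: 88.256 7.733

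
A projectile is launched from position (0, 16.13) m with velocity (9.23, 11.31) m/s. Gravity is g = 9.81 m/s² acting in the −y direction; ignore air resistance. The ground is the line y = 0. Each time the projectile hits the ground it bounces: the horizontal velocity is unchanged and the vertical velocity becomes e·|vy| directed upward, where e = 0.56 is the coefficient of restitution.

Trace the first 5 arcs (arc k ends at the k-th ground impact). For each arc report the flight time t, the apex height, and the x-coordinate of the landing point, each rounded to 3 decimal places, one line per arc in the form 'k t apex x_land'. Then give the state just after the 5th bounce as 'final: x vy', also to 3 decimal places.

1 3.302 22.650 30.475
2 2.407 7.103 52.690
3 1.348 2.227 65.130
4 0.755 0.699 72.096
5 0.423 0.219 75.997
final: 75.997 1.161

Arc 1: start y=16.130, vy=11.310 → t=3.302, apex=22.650, x_land=30.475, impact vy=-21.080
  bounce: vy ← 0.56·21.080 = 11.805
Arc 2: start y=0.000, vy=11.805 → t=2.407, apex=7.103, x_land=52.690, impact vy=-11.805
  bounce: vy ← 0.56·11.805 = 6.611
Arc 3: start y=0.000, vy=6.611 → t=1.348, apex=2.227, x_land=65.130, impact vy=-6.611
  bounce: vy ← 0.56·6.611 = 3.702
Arc 4: start y=0.000, vy=3.702 → t=0.755, apex=0.699, x_land=72.096, impact vy=-3.702
  bounce: vy ← 0.56·3.702 = 2.073
Arc 5: start y=0.000, vy=2.073 → t=0.423, apex=0.219, x_land=75.997, impact vy=-2.073
  bounce: vy ← 0.56·2.073 = 1.161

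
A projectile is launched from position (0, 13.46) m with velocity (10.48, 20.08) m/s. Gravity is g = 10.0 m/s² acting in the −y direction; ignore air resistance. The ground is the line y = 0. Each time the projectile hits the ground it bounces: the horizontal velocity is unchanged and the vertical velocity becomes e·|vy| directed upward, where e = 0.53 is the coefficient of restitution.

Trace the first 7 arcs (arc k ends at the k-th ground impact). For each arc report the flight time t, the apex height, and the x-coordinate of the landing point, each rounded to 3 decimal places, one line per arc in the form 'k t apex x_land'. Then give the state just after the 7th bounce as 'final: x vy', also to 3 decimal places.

1 4.601 33.620 48.219
2 2.749 9.444 77.025
3 1.457 2.653 92.293
4 0.772 0.745 100.384
5 0.409 0.209 104.673
6 0.217 0.059 106.946
7 0.115 0.017 108.150
final: 108.150 0.305

Arc 1: start y=13.460, vy=20.080 → t=4.601, apex=33.620, x_land=48.219, impact vy=-25.931
  bounce: vy ← 0.53·25.931 = 13.743
Arc 2: start y=0.000, vy=13.743 → t=2.749, apex=9.444, x_land=77.025, impact vy=-13.743
  bounce: vy ← 0.53·13.743 = 7.284
Arc 3: start y=0.000, vy=7.284 → t=1.457, apex=2.653, x_land=92.293, impact vy=-7.284
  bounce: vy ← 0.53·7.284 = 3.860
Arc 4: start y=0.000, vy=3.860 → t=0.772, apex=0.745, x_land=100.384, impact vy=-3.860
  bounce: vy ← 0.53·3.860 = 2.046
Arc 5: start y=0.000, vy=2.046 → t=0.409, apex=0.209, x_land=104.673, impact vy=-2.046
  bounce: vy ← 0.53·2.046 = 1.084
Arc 6: start y=0.000, vy=1.084 → t=0.217, apex=0.059, x_land=106.946, impact vy=-1.084
  bounce: vy ← 0.53·1.084 = 0.575
Arc 7: start y=0.000, vy=0.575 → t=0.115, apex=0.017, x_land=108.150, impact vy=-0.575
  bounce: vy ← 0.53·0.575 = 0.305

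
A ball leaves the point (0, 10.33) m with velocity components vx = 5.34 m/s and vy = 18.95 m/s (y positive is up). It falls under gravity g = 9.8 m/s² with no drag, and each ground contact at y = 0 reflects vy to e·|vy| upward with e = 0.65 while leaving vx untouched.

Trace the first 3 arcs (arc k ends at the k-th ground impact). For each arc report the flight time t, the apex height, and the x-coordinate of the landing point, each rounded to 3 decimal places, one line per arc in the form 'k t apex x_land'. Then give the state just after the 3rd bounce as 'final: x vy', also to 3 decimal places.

1 4.352 28.652 23.239
2 3.144 12.105 40.025
3 2.043 5.114 50.936
final: 50.936 6.508

Arc 1: start y=10.330, vy=18.950 → t=4.352, apex=28.652, x_land=23.239, impact vy=-23.697
  bounce: vy ← 0.65·23.697 = 15.403
Arc 2: start y=0.000, vy=15.403 → t=3.144, apex=12.105, x_land=40.025, impact vy=-15.403
  bounce: vy ← 0.65·15.403 = 10.012
Arc 3: start y=0.000, vy=10.012 → t=2.043, apex=5.114, x_land=50.936, impact vy=-10.012
  bounce: vy ← 0.65·10.012 = 6.508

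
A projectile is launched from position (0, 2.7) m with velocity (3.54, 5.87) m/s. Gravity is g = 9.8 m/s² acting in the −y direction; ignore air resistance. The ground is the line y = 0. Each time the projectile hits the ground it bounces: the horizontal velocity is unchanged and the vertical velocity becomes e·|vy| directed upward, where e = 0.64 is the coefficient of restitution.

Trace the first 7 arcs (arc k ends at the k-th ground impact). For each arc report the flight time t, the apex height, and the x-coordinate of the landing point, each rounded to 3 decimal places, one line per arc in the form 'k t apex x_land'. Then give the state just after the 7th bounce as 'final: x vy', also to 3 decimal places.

1 1.553 4.458 5.497
2 1.221 1.826 9.819
3 0.781 0.748 12.585
4 0.500 0.306 14.355
5 0.320 0.125 15.488
6 0.205 0.051 16.213
7 0.131 0.021 16.678
final: 16.678 0.411

Arc 1: start y=2.700, vy=5.870 → t=1.553, apex=4.458, x_land=5.497, impact vy=-9.348
  bounce: vy ← 0.64·9.348 = 5.982
Arc 2: start y=0.000, vy=5.982 → t=1.221, apex=1.826, x_land=9.819, impact vy=-5.982
  bounce: vy ← 0.64·5.982 = 3.829
Arc 3: start y=0.000, vy=3.829 → t=0.781, apex=0.748, x_land=12.585, impact vy=-3.829
  bounce: vy ← 0.64·3.829 = 2.450
Arc 4: start y=0.000, vy=2.450 → t=0.500, apex=0.306, x_land=14.355, impact vy=-2.450
  bounce: vy ← 0.64·2.450 = 1.568
Arc 5: start y=0.000, vy=1.568 → t=0.320, apex=0.125, x_land=15.488, impact vy=-1.568
  bounce: vy ← 0.64·1.568 = 1.004
Arc 6: start y=0.000, vy=1.004 → t=0.205, apex=0.051, x_land=16.213, impact vy=-1.004
  bounce: vy ← 0.64·1.004 = 0.642
Arc 7: start y=0.000, vy=0.642 → t=0.131, apex=0.021, x_land=16.678, impact vy=-0.642
  bounce: vy ← 0.64·0.642 = 0.411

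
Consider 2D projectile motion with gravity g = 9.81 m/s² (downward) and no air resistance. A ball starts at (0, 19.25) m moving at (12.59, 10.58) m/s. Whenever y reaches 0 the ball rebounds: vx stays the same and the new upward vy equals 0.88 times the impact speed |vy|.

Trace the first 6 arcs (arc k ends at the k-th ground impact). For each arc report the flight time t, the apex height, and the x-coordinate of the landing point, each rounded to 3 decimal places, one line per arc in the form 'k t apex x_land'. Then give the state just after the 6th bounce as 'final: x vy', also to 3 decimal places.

Arc 1: start y=19.250, vy=10.580 → t=3.334, apex=24.955, x_land=41.976, impact vy=-22.127
  bounce: vy ← 0.88·22.127 = 19.472
Arc 2: start y=0.000, vy=19.472 → t=3.970, apex=19.325, x_land=91.957, impact vy=-19.472
  bounce: vy ← 0.88·19.472 = 17.135
Arc 3: start y=0.000, vy=17.135 → t=3.493, apex=14.966, x_land=135.939, impact vy=-17.135
  bounce: vy ← 0.88·17.135 = 15.079
Arc 4: start y=0.000, vy=15.079 → t=3.074, apex=11.589, x_land=174.644, impact vy=-15.079
  bounce: vy ← 0.88·15.079 = 13.270
Arc 5: start y=0.000, vy=13.270 → t=2.705, apex=8.975, x_land=208.704, impact vy=-13.270
  bounce: vy ← 0.88·13.270 = 11.677
Arc 6: start y=0.000, vy=11.677 → t=2.381, apex=6.950, x_land=238.677, impact vy=-11.677
  bounce: vy ← 0.88·11.677 = 10.276

1 3.334 24.955 41.976
2 3.970 19.325 91.957
3 3.493 14.966 135.939
4 3.074 11.589 174.644
5 2.705 8.975 208.704
6 2.381 6.950 238.677
final: 238.677 10.276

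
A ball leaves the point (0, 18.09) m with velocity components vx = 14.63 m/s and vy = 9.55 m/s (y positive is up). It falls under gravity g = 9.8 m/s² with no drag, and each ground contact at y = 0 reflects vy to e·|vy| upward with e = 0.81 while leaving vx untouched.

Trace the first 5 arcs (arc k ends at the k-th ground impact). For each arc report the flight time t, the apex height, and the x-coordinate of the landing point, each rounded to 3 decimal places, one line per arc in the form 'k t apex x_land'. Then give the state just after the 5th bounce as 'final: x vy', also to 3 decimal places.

Arc 1: start y=18.090, vy=9.550 → t=3.129, apex=22.743, x_land=45.776, impact vy=-21.113
  bounce: vy ← 0.81·21.113 = 17.102
Arc 2: start y=0.000, vy=17.102 → t=3.490, apex=14.922, x_land=96.836, impact vy=-17.102
  bounce: vy ← 0.81·17.102 = 13.852
Arc 3: start y=0.000, vy=13.852 → t=2.827, apex=9.790, x_land=138.196, impact vy=-13.852
  bounce: vy ← 0.81·13.852 = 11.220
Arc 4: start y=0.000, vy=11.220 → t=2.290, apex=6.423, x_land=171.697, impact vy=-11.220
  bounce: vy ← 0.81·11.220 = 9.089
Arc 5: start y=0.000, vy=9.089 → t=1.855, apex=4.214, x_land=198.832, impact vy=-9.089
  bounce: vy ← 0.81·9.089 = 7.362

1 3.129 22.743 45.776
2 3.490 14.922 96.836
3 2.827 9.790 138.196
4 2.290 6.423 171.697
5 1.855 4.214 198.832
final: 198.832 7.362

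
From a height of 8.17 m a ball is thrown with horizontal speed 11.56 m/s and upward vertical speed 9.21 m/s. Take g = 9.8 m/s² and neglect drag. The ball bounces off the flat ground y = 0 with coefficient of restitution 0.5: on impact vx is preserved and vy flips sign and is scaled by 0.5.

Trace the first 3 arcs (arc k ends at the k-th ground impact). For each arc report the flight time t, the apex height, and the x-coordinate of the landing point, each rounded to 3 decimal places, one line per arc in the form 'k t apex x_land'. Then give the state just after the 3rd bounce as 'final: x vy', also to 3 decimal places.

1 2.537 12.498 29.326
2 1.597 3.124 47.788
3 0.799 0.781 57.019
final: 57.019 1.956

Arc 1: start y=8.170, vy=9.210 → t=2.537, apex=12.498, x_land=29.326, impact vy=-15.651
  bounce: vy ← 0.5·15.651 = 7.826
Arc 2: start y=0.000, vy=7.826 → t=1.597, apex=3.124, x_land=47.788, impact vy=-7.826
  bounce: vy ← 0.5·7.826 = 3.913
Arc 3: start y=0.000, vy=3.913 → t=0.799, apex=0.781, x_land=57.019, impact vy=-3.913
  bounce: vy ← 0.5·3.913 = 1.956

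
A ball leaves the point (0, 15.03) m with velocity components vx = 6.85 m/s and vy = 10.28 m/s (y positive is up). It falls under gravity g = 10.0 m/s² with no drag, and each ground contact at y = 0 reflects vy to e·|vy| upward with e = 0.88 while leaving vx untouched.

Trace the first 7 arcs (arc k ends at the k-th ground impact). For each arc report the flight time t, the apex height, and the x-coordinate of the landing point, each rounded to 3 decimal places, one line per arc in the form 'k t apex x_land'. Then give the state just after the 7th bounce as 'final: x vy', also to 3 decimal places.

Arc 1: start y=15.030, vy=10.280 → t=3.044, apex=20.314, x_land=20.849, impact vy=-20.156
  bounce: vy ← 0.88·20.156 = 17.738
Arc 2: start y=0.000, vy=17.738 → t=3.548, apex=15.731, x_land=45.149, impact vy=-17.738
  bounce: vy ← 0.88·17.738 = 15.609
Arc 3: start y=0.000, vy=15.609 → t=3.122, apex=12.182, x_land=66.534, impact vy=-15.609
  bounce: vy ← 0.88·15.609 = 13.736
Arc 4: start y=0.000, vy=13.736 → t=2.747, apex=9.434, x_land=85.352, impact vy=-13.736
  bounce: vy ← 0.88·13.736 = 12.088
Arc 5: start y=0.000, vy=12.088 → t=2.418, apex=7.306, x_land=101.912, impact vy=-12.088
  bounce: vy ← 0.88·12.088 = 10.637
Arc 6: start y=0.000, vy=10.637 → t=2.127, apex=5.657, x_land=116.485, impact vy=-10.637
  bounce: vy ← 0.88·10.637 = 9.361
Arc 7: start y=0.000, vy=9.361 → t=1.872, apex=4.381, x_land=129.309, impact vy=-9.361
  bounce: vy ← 0.88·9.361 = 8.237

1 3.044 20.314 20.849
2 3.548 15.731 45.149
3 3.122 12.182 66.534
4 2.747 9.434 85.352
5 2.418 7.306 101.912
6 2.127 5.657 116.485
7 1.872 4.381 129.309
final: 129.309 8.237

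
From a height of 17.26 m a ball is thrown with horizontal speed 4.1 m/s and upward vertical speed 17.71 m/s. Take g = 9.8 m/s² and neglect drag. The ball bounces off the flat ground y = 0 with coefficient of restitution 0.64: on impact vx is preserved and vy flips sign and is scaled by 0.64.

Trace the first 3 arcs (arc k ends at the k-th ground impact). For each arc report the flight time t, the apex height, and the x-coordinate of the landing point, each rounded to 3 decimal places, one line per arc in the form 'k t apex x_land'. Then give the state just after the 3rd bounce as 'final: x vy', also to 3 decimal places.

Arc 1: start y=17.260, vy=17.710 → t=4.413, apex=33.262, x_land=18.092, impact vy=-25.533
  bounce: vy ← 0.64·25.533 = 16.341
Arc 2: start y=0.000, vy=16.341 → t=3.335, apex=13.624, x_land=31.765, impact vy=-16.341
  bounce: vy ← 0.64·16.341 = 10.458
Arc 3: start y=0.000, vy=10.458 → t=2.134, apex=5.580, x_land=40.516, impact vy=-10.458
  bounce: vy ← 0.64·10.458 = 6.693

1 4.413 33.262 18.092
2 3.335 13.624 31.765
3 2.134 5.580 40.516
final: 40.516 6.693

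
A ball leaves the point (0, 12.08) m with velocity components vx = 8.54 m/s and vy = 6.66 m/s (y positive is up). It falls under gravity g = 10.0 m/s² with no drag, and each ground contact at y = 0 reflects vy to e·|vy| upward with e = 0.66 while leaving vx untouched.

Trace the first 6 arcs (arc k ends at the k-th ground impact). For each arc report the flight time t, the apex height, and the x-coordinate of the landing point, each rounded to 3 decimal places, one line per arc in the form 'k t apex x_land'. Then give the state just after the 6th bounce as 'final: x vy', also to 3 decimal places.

Arc 1: start y=12.080, vy=6.660 → t=2.357, apex=14.298, x_land=20.129, impact vy=-16.910
  bounce: vy ← 0.66·16.910 = 11.161
Arc 2: start y=0.000, vy=11.161 → t=2.232, apex=6.228, x_land=39.192, impact vy=-11.161
  bounce: vy ← 0.66·11.161 = 7.366
Arc 3: start y=0.000, vy=7.366 → t=1.473, apex=2.713, x_land=51.773, impact vy=-7.366
  bounce: vy ← 0.66·7.366 = 4.862
Arc 4: start y=0.000, vy=4.862 → t=0.972, apex=1.182, x_land=60.076, impact vy=-4.862
  bounce: vy ← 0.66·4.862 = 3.209
Arc 5: start y=0.000, vy=3.209 → t=0.642, apex=0.515, x_land=65.557, impact vy=-3.209
  bounce: vy ← 0.66·3.209 = 2.118
Arc 6: start y=0.000, vy=2.118 → t=0.424, apex=0.224, x_land=69.174, impact vy=-2.118
  bounce: vy ← 0.66·2.118 = 1.398

1 2.357 14.298 20.129
2 2.232 6.228 39.192
3 1.473 2.713 51.773
4 0.972 1.182 60.076
5 0.642 0.515 65.557
6 0.424 0.224 69.174
final: 69.174 1.398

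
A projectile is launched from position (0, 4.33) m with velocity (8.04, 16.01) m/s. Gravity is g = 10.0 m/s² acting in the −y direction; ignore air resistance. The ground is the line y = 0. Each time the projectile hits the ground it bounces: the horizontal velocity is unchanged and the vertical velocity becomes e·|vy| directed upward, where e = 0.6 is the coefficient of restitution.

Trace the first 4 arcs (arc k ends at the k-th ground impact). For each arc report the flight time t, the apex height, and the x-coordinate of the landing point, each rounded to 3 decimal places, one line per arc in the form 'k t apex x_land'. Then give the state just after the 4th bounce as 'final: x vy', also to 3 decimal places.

1 3.453 17.146 27.761
2 2.222 6.173 45.627
3 1.333 2.222 56.347
4 0.800 0.800 62.778
final: 62.778 2.400

Arc 1: start y=4.330, vy=16.010 → t=3.453, apex=17.146, x_land=27.761, impact vy=-18.518
  bounce: vy ← 0.6·18.518 = 11.111
Arc 2: start y=0.000, vy=11.111 → t=2.222, apex=6.173, x_land=45.627, impact vy=-11.111
  bounce: vy ← 0.6·11.111 = 6.667
Arc 3: start y=0.000, vy=6.667 → t=1.333, apex=2.222, x_land=56.347, impact vy=-6.667
  bounce: vy ← 0.6·6.667 = 4.000
Arc 4: start y=0.000, vy=4.000 → t=0.800, apex=0.800, x_land=62.778, impact vy=-4.000
  bounce: vy ← 0.6·4.000 = 2.400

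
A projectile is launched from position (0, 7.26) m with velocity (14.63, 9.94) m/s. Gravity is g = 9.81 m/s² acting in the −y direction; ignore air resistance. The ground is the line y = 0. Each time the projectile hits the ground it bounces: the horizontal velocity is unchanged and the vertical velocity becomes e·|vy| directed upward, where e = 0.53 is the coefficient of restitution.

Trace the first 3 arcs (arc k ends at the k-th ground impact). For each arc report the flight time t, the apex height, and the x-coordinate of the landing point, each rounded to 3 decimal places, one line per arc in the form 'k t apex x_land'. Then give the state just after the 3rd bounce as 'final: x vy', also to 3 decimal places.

1 2.597 12.296 37.987
2 1.678 3.454 62.541
3 0.889 0.970 75.554
final: 75.554 2.312

Arc 1: start y=7.260, vy=9.940 → t=2.597, apex=12.296, x_land=37.987, impact vy=-15.532
  bounce: vy ← 0.53·15.532 = 8.232
Arc 2: start y=0.000, vy=8.232 → t=1.678, apex=3.454, x_land=62.541, impact vy=-8.232
  bounce: vy ← 0.53·8.232 = 4.363
Arc 3: start y=0.000, vy=4.363 → t=0.889, apex=0.970, x_land=75.554, impact vy=-4.363
  bounce: vy ← 0.53·4.363 = 2.312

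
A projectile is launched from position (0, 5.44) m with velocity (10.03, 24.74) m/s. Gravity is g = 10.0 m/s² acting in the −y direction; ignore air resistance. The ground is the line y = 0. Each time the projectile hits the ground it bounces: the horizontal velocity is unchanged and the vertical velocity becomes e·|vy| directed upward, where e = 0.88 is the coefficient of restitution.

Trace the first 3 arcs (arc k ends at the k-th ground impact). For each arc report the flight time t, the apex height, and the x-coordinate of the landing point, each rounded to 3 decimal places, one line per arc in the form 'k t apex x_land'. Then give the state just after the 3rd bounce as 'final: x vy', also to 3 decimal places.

1 5.159 36.043 51.744
2 4.725 27.912 99.140
3 4.158 21.615 140.848
final: 140.848 18.297

Arc 1: start y=5.440, vy=24.740 → t=5.159, apex=36.043, x_land=51.744, impact vy=-26.849
  bounce: vy ← 0.88·26.849 = 23.627
Arc 2: start y=0.000, vy=23.627 → t=4.725, apex=27.912, x_land=99.140, impact vy=-23.627
  bounce: vy ← 0.88·23.627 = 20.792
Arc 3: start y=0.000, vy=20.792 → t=4.158, apex=21.615, x_land=140.848, impact vy=-20.792
  bounce: vy ← 0.88·20.792 = 18.297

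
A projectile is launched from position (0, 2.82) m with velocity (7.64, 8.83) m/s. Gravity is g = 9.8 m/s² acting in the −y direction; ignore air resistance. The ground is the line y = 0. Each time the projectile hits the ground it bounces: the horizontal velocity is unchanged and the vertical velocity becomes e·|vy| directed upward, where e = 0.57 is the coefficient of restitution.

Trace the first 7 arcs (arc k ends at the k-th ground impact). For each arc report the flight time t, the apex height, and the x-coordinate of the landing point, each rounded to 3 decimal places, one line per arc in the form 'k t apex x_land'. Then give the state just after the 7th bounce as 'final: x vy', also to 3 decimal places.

Arc 1: start y=2.820, vy=8.830 → t=2.079, apex=6.798, x_land=15.883, impact vy=-11.543
  bounce: vy ← 0.57·11.543 = 6.580
Arc 2: start y=0.000, vy=6.580 → t=1.343, apex=2.209, x_land=26.141, impact vy=-6.580
  bounce: vy ← 0.57·6.580 = 3.750
Arc 3: start y=0.000, vy=3.750 → t=0.765, apex=0.718, x_land=31.989, impact vy=-3.750
  bounce: vy ← 0.57·3.750 = 2.138
Arc 4: start y=0.000, vy=2.138 → t=0.436, apex=0.233, x_land=35.322, impact vy=-2.138
  bounce: vy ← 0.57·2.138 = 1.218
Arc 5: start y=0.000, vy=1.218 → t=0.249, apex=0.076, x_land=37.222, impact vy=-1.218
  bounce: vy ← 0.57·1.218 = 0.695
Arc 6: start y=0.000, vy=0.695 → t=0.142, apex=0.025, x_land=38.305, impact vy=-0.695
  bounce: vy ← 0.57·0.695 = 0.396
Arc 7: start y=0.000, vy=0.396 → t=0.081, apex=0.008, x_land=38.922, impact vy=-0.396
  bounce: vy ← 0.57·0.396 = 0.226

1 2.079 6.798 15.883
2 1.343 2.209 26.141
3 0.765 0.718 31.989
4 0.436 0.233 35.322
5 0.249 0.076 37.222
6 0.142 0.025 38.305
7 0.081 0.008 38.922
final: 38.922 0.226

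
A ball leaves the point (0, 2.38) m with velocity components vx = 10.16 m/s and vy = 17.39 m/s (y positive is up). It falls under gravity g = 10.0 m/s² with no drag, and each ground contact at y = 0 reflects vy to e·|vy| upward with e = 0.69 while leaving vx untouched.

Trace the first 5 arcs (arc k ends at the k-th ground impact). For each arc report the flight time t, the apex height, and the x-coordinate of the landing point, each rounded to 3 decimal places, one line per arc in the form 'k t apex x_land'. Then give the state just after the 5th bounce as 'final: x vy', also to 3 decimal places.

1 3.610 17.501 36.676
2 2.582 8.332 62.907
3 1.781 3.967 81.007
4 1.229 1.889 93.495
5 0.848 0.899 102.112
final: 102.112 2.926

Arc 1: start y=2.380, vy=17.390 → t=3.610, apex=17.501, x_land=36.676, impact vy=-18.709
  bounce: vy ← 0.69·18.709 = 12.909
Arc 2: start y=0.000, vy=12.909 → t=2.582, apex=8.332, x_land=62.907, impact vy=-12.909
  bounce: vy ← 0.69·12.909 = 8.907
Arc 3: start y=0.000, vy=8.907 → t=1.781, apex=3.967, x_land=81.007, impact vy=-8.907
  bounce: vy ← 0.69·8.907 = 6.146
Arc 4: start y=0.000, vy=6.146 → t=1.229, apex=1.889, x_land=93.495, impact vy=-6.146
  bounce: vy ← 0.69·6.146 = 4.241
Arc 5: start y=0.000, vy=4.241 → t=0.848, apex=0.899, x_land=102.112, impact vy=-4.241
  bounce: vy ← 0.69·4.241 = 2.926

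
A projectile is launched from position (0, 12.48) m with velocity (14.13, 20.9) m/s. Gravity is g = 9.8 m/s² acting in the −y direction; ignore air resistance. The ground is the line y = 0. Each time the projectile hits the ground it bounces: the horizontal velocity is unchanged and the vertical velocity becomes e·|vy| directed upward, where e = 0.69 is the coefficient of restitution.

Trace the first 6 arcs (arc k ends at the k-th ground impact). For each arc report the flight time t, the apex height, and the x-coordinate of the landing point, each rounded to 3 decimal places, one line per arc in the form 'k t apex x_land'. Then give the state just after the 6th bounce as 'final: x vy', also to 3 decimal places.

Arc 1: start y=12.480, vy=20.900 → t=4.796, apex=34.766, x_land=67.772, impact vy=-26.104
  bounce: vy ← 0.69·26.104 = 18.012
Arc 2: start y=0.000, vy=18.012 → t=3.676, apex=16.552, x_land=119.712, impact vy=-18.012
  bounce: vy ← 0.69·18.012 = 12.428
Arc 3: start y=0.000, vy=12.428 → t=2.536, apex=7.881, x_land=155.551, impact vy=-12.428
  bounce: vy ← 0.69·12.428 = 8.575
Arc 4: start y=0.000, vy=8.575 → t=1.750, apex=3.752, x_land=180.279, impact vy=-8.575
  bounce: vy ← 0.69·8.575 = 5.917
Arc 5: start y=0.000, vy=5.917 → t=1.208, apex=1.786, x_land=197.342, impact vy=-5.917
  bounce: vy ← 0.69·5.917 = 4.083
Arc 6: start y=0.000, vy=4.083 → t=0.833, apex=0.850, x_land=209.115, impact vy=-4.083
  bounce: vy ← 0.69·4.083 = 2.817

1 4.796 34.766 67.772
2 3.676 16.552 119.712
3 2.536 7.881 155.551
4 1.750 3.752 180.279
5 1.208 1.786 197.342
6 0.833 0.850 209.115
final: 209.115 2.817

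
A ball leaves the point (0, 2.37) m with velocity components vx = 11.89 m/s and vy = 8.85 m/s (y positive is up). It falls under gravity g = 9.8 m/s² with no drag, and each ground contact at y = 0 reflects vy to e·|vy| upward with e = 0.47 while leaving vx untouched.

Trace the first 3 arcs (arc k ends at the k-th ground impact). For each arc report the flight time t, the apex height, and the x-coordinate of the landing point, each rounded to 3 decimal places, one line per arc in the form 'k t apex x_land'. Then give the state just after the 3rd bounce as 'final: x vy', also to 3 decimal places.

1 2.043 6.366 24.290
2 1.071 1.406 37.029
3 0.504 0.311 43.017
final: 43.017 1.160

Arc 1: start y=2.370, vy=8.850 → t=2.043, apex=6.366, x_land=24.290, impact vy=-11.170
  bounce: vy ← 0.47·11.170 = 5.250
Arc 2: start y=0.000, vy=5.250 → t=1.071, apex=1.406, x_land=37.029, impact vy=-5.250
  bounce: vy ← 0.47·5.250 = 2.468
Arc 3: start y=0.000, vy=2.468 → t=0.504, apex=0.311, x_land=43.017, impact vy=-2.468
  bounce: vy ← 0.47·2.468 = 1.160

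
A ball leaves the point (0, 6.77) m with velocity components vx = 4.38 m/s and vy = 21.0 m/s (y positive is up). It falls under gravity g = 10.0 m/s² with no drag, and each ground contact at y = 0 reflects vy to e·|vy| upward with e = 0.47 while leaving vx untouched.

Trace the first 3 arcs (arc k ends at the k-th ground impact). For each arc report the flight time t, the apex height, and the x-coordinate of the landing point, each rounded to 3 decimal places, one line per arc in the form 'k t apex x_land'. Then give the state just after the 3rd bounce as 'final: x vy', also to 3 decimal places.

Arc 1: start y=6.770, vy=21.000 → t=4.501, apex=28.820, x_land=19.714, impact vy=-24.008
  bounce: vy ← 0.47·24.008 = 11.284
Arc 2: start y=0.000, vy=11.284 → t=2.257, apex=6.366, x_land=29.598, impact vy=-11.284
  bounce: vy ← 0.47·11.284 = 5.303
Arc 3: start y=0.000, vy=5.303 → t=1.061, apex=1.406, x_land=34.244, impact vy=-5.303
  bounce: vy ← 0.47·5.303 = 2.493

1 4.501 28.820 19.714
2 2.257 6.366 29.598
3 1.061 1.406 34.244
final: 34.244 2.493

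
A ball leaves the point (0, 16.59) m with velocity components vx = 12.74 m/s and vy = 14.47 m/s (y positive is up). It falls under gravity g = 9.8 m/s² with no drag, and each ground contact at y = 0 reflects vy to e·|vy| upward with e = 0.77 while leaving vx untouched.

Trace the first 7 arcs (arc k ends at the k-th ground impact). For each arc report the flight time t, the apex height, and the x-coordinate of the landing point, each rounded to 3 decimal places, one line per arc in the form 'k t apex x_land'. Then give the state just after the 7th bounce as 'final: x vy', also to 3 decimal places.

1 3.836 27.273 48.867
2 3.633 16.170 95.154
3 2.798 9.587 130.795
4 2.154 5.684 158.238
5 1.659 3.370 179.370
6 1.277 1.998 195.641
7 0.983 1.185 208.170
final: 208.170 3.710

Arc 1: start y=16.590, vy=14.470 → t=3.836, apex=27.273, x_land=48.867, impact vy=-23.120
  bounce: vy ← 0.77·23.120 = 17.803
Arc 2: start y=0.000, vy=17.803 → t=3.633, apex=16.170, x_land=95.154, impact vy=-17.803
  bounce: vy ← 0.77·17.803 = 13.708
Arc 3: start y=0.000, vy=13.708 → t=2.798, apex=9.587, x_land=130.795, impact vy=-13.708
  bounce: vy ← 0.77·13.708 = 10.555
Arc 4: start y=0.000, vy=10.555 → t=2.154, apex=5.684, x_land=158.238, impact vy=-10.555
  bounce: vy ← 0.77·10.555 = 8.127
Arc 5: start y=0.000, vy=8.127 → t=1.659, apex=3.370, x_land=179.370, impact vy=-8.127
  bounce: vy ← 0.77·8.127 = 6.258
Arc 6: start y=0.000, vy=6.258 → t=1.277, apex=1.998, x_land=195.641, impact vy=-6.258
  bounce: vy ← 0.77·6.258 = 4.819
Arc 7: start y=0.000, vy=4.819 → t=0.983, apex=1.185, x_land=208.170, impact vy=-4.819
  bounce: vy ← 0.77·4.819 = 3.710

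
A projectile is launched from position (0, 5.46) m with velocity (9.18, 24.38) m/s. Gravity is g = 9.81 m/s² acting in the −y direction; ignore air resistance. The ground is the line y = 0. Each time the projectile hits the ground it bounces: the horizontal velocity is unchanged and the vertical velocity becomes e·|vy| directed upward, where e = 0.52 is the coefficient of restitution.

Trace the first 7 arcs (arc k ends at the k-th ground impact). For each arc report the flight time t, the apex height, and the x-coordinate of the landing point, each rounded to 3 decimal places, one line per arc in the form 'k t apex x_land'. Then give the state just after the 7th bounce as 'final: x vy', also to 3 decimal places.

Arc 1: start y=5.460, vy=24.380 → t=5.185, apex=35.755, x_land=47.599, impact vy=-26.486
  bounce: vy ← 0.52·26.486 = 13.773
Arc 2: start y=0.000, vy=13.773 → t=2.808, apex=9.668, x_land=73.376, impact vy=-13.773
  bounce: vy ← 0.52·13.773 = 7.162
Arc 3: start y=0.000, vy=7.162 → t=1.460, apex=2.614, x_land=86.780, impact vy=-7.162
  bounce: vy ← 0.52·7.162 = 3.724
Arc 4: start y=0.000, vy=3.724 → t=0.759, apex=0.707, x_land=93.750, impact vy=-3.724
  bounce: vy ← 0.52·3.724 = 1.937
Arc 5: start y=0.000, vy=1.937 → t=0.395, apex=0.191, x_land=97.374, impact vy=-1.937
  bounce: vy ← 0.52·1.937 = 1.007
Arc 6: start y=0.000, vy=1.007 → t=0.205, apex=0.052, x_land=99.259, impact vy=-1.007
  bounce: vy ← 0.52·1.007 = 0.524
Arc 7: start y=0.000, vy=0.524 → t=0.107, apex=0.014, x_land=100.239, impact vy=-0.524
  bounce: vy ← 0.52·0.524 = 0.272

1 5.185 35.755 47.599
2 2.808 9.668 73.376
3 1.460 2.614 86.780
4 0.759 0.707 93.750
5 0.395 0.191 97.374
6 0.205 0.052 99.259
7 0.107 0.014 100.239
final: 100.239 0.272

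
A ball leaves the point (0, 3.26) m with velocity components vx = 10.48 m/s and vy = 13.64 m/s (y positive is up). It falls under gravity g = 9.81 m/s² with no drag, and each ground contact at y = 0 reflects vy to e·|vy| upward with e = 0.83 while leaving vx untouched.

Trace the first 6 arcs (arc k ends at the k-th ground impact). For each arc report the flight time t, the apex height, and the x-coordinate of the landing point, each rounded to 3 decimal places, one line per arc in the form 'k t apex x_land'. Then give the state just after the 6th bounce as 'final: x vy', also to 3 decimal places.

1 3.002 12.743 31.463
2 2.676 8.778 59.503
3 2.221 6.047 82.777
4 1.843 4.166 102.093
5 1.530 2.870 118.126
6 1.270 1.977 131.434
final: 131.434 5.169

Arc 1: start y=3.260, vy=13.640 → t=3.002, apex=12.743, x_land=31.463, impact vy=-15.812
  bounce: vy ← 0.83·15.812 = 13.124
Arc 2: start y=0.000, vy=13.124 → t=2.676, apex=8.778, x_land=59.503, impact vy=-13.124
  bounce: vy ← 0.83·13.124 = 10.893
Arc 3: start y=0.000, vy=10.893 → t=2.221, apex=6.047, x_land=82.777, impact vy=-10.893
  bounce: vy ← 0.83·10.893 = 9.041
Arc 4: start y=0.000, vy=9.041 → t=1.843, apex=4.166, x_land=102.093, impact vy=-9.041
  bounce: vy ← 0.83·9.041 = 7.504
Arc 5: start y=0.000, vy=7.504 → t=1.530, apex=2.870, x_land=118.126, impact vy=-7.504
  bounce: vy ← 0.83·7.504 = 6.228
Arc 6: start y=0.000, vy=6.228 → t=1.270, apex=1.977, x_land=131.434, impact vy=-6.228
  bounce: vy ← 0.83·6.228 = 5.169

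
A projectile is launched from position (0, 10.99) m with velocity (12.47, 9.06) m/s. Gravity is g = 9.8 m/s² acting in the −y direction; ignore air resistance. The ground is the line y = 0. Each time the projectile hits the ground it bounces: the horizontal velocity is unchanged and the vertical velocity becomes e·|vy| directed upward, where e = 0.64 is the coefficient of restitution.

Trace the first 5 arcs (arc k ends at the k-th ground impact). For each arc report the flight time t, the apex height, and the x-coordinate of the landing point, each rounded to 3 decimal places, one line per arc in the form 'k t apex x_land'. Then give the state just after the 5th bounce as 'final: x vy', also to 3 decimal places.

1 2.684 15.178 33.475
2 2.253 6.217 61.568
3 1.442 2.546 79.546
4 0.923 1.043 91.053
5 0.591 0.427 98.417
final: 98.417 1.852

Arc 1: start y=10.990, vy=9.060 → t=2.684, apex=15.178, x_land=33.475, impact vy=-17.248
  bounce: vy ← 0.64·17.248 = 11.039
Arc 2: start y=0.000, vy=11.039 → t=2.253, apex=6.217, x_land=61.568, impact vy=-11.039
  bounce: vy ← 0.64·11.039 = 7.065
Arc 3: start y=0.000, vy=7.065 → t=1.442, apex=2.546, x_land=79.546, impact vy=-7.065
  bounce: vy ← 0.64·7.065 = 4.521
Arc 4: start y=0.000, vy=4.521 → t=0.923, apex=1.043, x_land=91.053, impact vy=-4.521
  bounce: vy ← 0.64·4.521 = 2.894
Arc 5: start y=0.000, vy=2.894 → t=0.591, apex=0.427, x_land=98.417, impact vy=-2.894
  bounce: vy ← 0.64·2.894 = 1.852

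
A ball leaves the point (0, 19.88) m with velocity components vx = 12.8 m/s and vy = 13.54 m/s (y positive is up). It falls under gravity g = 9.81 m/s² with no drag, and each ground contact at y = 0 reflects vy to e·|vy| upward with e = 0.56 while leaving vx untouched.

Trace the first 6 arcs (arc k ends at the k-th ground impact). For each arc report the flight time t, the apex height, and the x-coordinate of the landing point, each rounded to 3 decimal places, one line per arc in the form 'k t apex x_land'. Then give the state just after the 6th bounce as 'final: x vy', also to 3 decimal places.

Arc 1: start y=19.880, vy=13.540 → t=3.821, apex=29.224, x_land=48.910, impact vy=-23.945
  bounce: vy ← 0.56·23.945 = 13.409
Arc 2: start y=0.000, vy=13.409 → t=2.734, apex=9.165, x_land=83.903, impact vy=-13.409
  bounce: vy ← 0.56·13.409 = 7.509
Arc 3: start y=0.000, vy=7.509 → t=1.531, apex=2.874, x_land=103.499, impact vy=-7.509
  bounce: vy ← 0.56·7.509 = 4.205
Arc 4: start y=0.000, vy=4.205 → t=0.857, apex=0.901, x_land=114.473, impact vy=-4.205
  bounce: vy ← 0.56·4.205 = 2.355
Arc 5: start y=0.000, vy=2.355 → t=0.480, apex=0.283, x_land=120.618, impact vy=-2.355
  bounce: vy ← 0.56·2.355 = 1.319
Arc 6: start y=0.000, vy=1.319 → t=0.269, apex=0.089, x_land=124.060, impact vy=-1.319
  bounce: vy ← 0.56·1.319 = 0.738

1 3.821 29.224 48.910
2 2.734 9.165 83.903
3 1.531 2.874 103.499
4 0.857 0.901 114.473
5 0.480 0.283 120.618
6 0.269 0.089 124.060
final: 124.060 0.738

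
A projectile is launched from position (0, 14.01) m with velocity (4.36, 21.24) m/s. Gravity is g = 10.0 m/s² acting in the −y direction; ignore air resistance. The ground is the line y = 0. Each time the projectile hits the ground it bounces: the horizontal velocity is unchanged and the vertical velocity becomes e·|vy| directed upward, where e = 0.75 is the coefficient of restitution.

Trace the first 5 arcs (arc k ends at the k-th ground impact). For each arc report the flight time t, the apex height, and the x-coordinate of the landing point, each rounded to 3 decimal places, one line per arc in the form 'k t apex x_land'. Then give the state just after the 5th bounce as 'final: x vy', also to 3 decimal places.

1 4.828 36.567 21.051
2 4.056 20.569 38.738
3 3.042 11.570 52.003
4 2.282 6.508 61.951
5 1.711 3.661 69.412
final: 69.412 6.417

Arc 1: start y=14.010, vy=21.240 → t=4.828, apex=36.567, x_land=21.051, impact vy=-27.043
  bounce: vy ← 0.75·27.043 = 20.282
Arc 2: start y=0.000, vy=20.282 → t=4.056, apex=20.569, x_land=38.738, impact vy=-20.282
  bounce: vy ← 0.75·20.282 = 15.212
Arc 3: start y=0.000, vy=15.212 → t=3.042, apex=11.570, x_land=52.003, impact vy=-15.212
  bounce: vy ← 0.75·15.212 = 11.409
Arc 4: start y=0.000, vy=11.409 → t=2.282, apex=6.508, x_land=61.951, impact vy=-11.409
  bounce: vy ← 0.75·11.409 = 8.557
Arc 5: start y=0.000, vy=8.557 → t=1.711, apex=3.661, x_land=69.412, impact vy=-8.557
  bounce: vy ← 0.75·8.557 = 6.417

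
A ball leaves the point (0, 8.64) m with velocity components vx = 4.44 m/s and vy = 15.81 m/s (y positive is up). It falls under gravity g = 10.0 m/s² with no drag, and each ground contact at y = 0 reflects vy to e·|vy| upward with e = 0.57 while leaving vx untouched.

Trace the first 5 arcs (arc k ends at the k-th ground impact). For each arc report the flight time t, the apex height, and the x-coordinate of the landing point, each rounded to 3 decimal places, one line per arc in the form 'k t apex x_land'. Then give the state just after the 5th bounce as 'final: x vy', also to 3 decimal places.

Arc 1: start y=8.640, vy=15.810 → t=3.637, apex=21.138, x_land=16.149, impact vy=-20.561
  bounce: vy ← 0.57·20.561 = 11.720
Arc 2: start y=0.000, vy=11.720 → t=2.344, apex=6.868, x_land=26.556, impact vy=-11.720
  bounce: vy ← 0.57·11.720 = 6.680
Arc 3: start y=0.000, vy=6.680 → t=1.336, apex=2.231, x_land=32.488, impact vy=-6.680
  bounce: vy ← 0.57·6.680 = 3.808
Arc 4: start y=0.000, vy=3.808 → t=0.762, apex=0.725, x_land=35.869, impact vy=-3.808
  bounce: vy ← 0.57·3.808 = 2.170
Arc 5: start y=0.000, vy=2.170 → t=0.434, apex=0.236, x_land=37.797, impact vy=-2.170
  bounce: vy ← 0.57·2.170 = 1.237

1 3.637 21.138 16.149
2 2.344 6.868 26.556
3 1.336 2.231 32.488
4 0.762 0.725 35.869
5 0.434 0.236 37.797
final: 37.797 1.237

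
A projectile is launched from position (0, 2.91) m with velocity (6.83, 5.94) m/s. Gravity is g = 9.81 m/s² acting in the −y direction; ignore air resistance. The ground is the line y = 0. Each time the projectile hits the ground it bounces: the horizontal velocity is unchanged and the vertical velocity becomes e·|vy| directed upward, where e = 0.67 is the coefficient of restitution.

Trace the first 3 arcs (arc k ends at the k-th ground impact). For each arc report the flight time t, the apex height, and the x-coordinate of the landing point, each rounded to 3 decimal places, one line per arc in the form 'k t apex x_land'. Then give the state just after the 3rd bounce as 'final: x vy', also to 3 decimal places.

1 1.585 4.708 10.827
2 1.313 2.114 19.794
3 0.880 0.949 25.802
final: 25.802 2.891

Arc 1: start y=2.910, vy=5.940 → t=1.585, apex=4.708, x_land=10.827, impact vy=-9.611
  bounce: vy ← 0.67·9.611 = 6.440
Arc 2: start y=0.000, vy=6.440 → t=1.313, apex=2.114, x_land=19.794, impact vy=-6.440
  bounce: vy ← 0.67·6.440 = 4.315
Arc 3: start y=0.000, vy=4.315 → t=0.880, apex=0.949, x_land=25.802, impact vy=-4.315
  bounce: vy ← 0.67·4.315 = 2.891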